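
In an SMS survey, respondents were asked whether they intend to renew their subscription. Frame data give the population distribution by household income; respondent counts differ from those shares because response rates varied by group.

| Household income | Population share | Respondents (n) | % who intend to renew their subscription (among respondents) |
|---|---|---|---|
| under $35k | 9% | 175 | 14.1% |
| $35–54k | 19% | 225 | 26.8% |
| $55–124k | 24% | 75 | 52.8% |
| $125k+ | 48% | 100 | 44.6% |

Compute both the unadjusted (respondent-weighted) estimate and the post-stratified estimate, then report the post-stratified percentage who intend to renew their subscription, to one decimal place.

Unadjusted (pooled respondent) estimate weights by respondent counts:
  (175/575)×14.1 + (225/575)×26.8 + (75/575)×52.8 + (100/575)×44.6 = 29.4217%
Post-stratifying to population shares instead:
  0.09×14.1 + 0.19×26.8 + 0.24×52.8 + 0.48×44.6 = 40.441%

40.4%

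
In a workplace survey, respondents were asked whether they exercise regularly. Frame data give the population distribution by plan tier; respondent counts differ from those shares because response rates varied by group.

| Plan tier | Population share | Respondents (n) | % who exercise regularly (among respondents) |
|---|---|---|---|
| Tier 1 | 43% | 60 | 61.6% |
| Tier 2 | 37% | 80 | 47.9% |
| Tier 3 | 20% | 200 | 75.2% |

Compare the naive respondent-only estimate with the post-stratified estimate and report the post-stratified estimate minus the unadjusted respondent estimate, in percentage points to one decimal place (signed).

Unadjusted (pooled respondent) estimate weights by respondent counts:
  (60/340)×61.6 + (80/340)×47.9 + (200/340)×75.2 = 66.3765%
Reweighting by population plan tier shares:
  0.43×61.6 + 0.37×47.9 + 0.2×75.2 = 59.251%
Difference = 59.251 − 66.3765 = -7.1255 pp.

-7.1 percentage points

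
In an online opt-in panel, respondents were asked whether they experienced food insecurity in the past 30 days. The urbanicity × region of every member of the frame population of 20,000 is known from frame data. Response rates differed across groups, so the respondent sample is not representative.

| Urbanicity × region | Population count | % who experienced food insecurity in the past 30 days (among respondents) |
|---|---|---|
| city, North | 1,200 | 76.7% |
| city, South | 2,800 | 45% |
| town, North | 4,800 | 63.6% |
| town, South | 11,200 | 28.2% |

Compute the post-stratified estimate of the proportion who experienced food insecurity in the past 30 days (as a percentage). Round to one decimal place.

Each cell contributes population-share × respondent value:
  city, North: (1,200/20,000) × 76.7 = 4.602
  city, South: (2,800/20,000) × 45 = 6.3
  town, North: (4,800/20,000) × 63.6 = 15.264
  town, South: (11,200/20,000) × 28.2 = 15.792
Post-stratified estimate = 41.958 → 42.0%.

42.0%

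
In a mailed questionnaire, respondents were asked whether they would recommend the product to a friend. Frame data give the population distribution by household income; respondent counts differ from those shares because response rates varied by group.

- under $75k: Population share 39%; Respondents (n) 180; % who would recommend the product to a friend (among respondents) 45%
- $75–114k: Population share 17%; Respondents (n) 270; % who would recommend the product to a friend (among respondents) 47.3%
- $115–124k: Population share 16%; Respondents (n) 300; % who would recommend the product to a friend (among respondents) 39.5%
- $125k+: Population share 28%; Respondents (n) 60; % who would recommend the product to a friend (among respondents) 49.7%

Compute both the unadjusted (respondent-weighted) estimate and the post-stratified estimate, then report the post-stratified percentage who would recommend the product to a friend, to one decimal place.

Without adjustment, the pooled respondent share is:
  (180/810)×45 + (270/810)×47.3 + (300/810)×39.5 + (60/810)×49.7 = 44.0778%
Post-stratified estimate weights by population shares:
  0.39×45 + 0.17×47.3 + 0.16×39.5 + 0.28×49.7 = 45.827%

45.8%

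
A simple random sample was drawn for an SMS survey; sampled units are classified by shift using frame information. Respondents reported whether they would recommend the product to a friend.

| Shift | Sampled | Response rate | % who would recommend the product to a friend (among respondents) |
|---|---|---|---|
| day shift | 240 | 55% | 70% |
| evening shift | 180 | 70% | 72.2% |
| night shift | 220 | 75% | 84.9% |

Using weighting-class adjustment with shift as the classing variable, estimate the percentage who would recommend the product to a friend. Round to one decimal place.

Weighting each respondent by the inverse class response rate inflates each class back to its sampled size, so the class weight is n_sampled:
  day shift: 240 × 70 = 16,800
  evening shift: 180 × 72.2 = 12,996
  night shift: 220 × 84.9 = 18,678
Adjusted estimate = 48,474 / 640 = 75.7406 → 75.7%.

75.7%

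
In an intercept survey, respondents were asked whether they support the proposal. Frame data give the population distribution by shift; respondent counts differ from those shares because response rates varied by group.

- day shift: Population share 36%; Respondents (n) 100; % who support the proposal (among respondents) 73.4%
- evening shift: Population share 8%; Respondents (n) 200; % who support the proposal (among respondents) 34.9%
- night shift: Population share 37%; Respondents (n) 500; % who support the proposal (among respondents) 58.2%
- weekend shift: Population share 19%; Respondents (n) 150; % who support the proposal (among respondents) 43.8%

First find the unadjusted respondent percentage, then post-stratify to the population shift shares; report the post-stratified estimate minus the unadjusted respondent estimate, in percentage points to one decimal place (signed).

Without adjustment, the pooled respondent share is:
  (100/950)×73.4 + (200/950)×34.9 + (500/950)×58.2 + (150/950)×43.8 = 52.6211%
Post-stratifying to population shares instead:
  0.36×73.4 + 0.08×34.9 + 0.37×58.2 + 0.19×43.8 = 59.072%
Difference = 59.072 − 52.6211 = 6.4509 pp.

+6.5 percentage points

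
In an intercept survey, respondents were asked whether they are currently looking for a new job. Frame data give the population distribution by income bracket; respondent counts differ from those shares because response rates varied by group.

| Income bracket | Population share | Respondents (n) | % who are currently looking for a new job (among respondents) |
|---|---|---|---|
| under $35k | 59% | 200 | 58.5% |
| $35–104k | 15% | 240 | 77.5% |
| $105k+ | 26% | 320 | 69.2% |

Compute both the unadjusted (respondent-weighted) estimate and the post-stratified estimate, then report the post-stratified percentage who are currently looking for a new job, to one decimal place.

64.1%

Naive respondent-only estimate (weights = respondent counts):
  (200/760)×58.5 + (240/760)×77.5 + (320/760)×69.2 = 69.0053%
Post-stratifying to population shares instead:
  0.59×58.5 + 0.15×77.5 + 0.26×69.2 = 64.132%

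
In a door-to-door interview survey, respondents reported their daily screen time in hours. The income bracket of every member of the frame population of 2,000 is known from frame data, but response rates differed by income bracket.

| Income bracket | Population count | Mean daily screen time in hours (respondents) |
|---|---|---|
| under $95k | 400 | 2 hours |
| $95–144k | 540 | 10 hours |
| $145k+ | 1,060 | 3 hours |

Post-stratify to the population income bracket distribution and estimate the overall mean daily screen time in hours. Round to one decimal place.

Weight each group's respondent value by its population share:
  under $95k: (400/2,000) × 2 = 0.4
  $95–144k: (540/2,000) × 10 = 2.7
  $145k+: (1,060/2,000) × 3 = 1.59
Post-stratified estimate = 4.69 → 4.7.

4.7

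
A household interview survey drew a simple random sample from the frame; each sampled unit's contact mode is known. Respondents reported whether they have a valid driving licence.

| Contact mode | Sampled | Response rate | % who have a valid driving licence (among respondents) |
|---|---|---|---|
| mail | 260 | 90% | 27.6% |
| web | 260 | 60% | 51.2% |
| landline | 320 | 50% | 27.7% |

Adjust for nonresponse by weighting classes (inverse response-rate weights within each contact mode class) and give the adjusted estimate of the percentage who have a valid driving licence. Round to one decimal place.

Weighting each respondent by the inverse class response rate inflates each class back to its sampled size, so the class weight is n_sampled:
  mail: 260 × 27.6 = 7176
  web: 260 × 51.2 = 13,312
  landline: 320 × 27.7 = 8864
Adjusted estimate = 29,352 / 840 = 34.9429 → 34.9%.

34.9%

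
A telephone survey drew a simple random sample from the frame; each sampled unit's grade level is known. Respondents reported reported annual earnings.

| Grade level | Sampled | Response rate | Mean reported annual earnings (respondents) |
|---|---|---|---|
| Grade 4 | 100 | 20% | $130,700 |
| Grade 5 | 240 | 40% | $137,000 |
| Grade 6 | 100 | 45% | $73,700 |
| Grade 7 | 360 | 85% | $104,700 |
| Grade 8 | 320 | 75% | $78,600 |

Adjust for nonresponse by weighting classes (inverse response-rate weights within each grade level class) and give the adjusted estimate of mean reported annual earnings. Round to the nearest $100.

Inverse-response-rate weighting restores each class to its sampled count, so class totals weight by n_sampled:
  Grade 4: 100 × 130,700 = 13,070,000
  Grade 5: 240 × 137,000 = 32,880,000
  Grade 6: 100 × 73,700 = 7,370,000
  Grade 7: 360 × 104,700 = 37,692,000
  Grade 8: 320 × 78,600 = 25,152,000
Adjusted estimate = 116,164,000 / 1,120 = 103718 → $103,700.

$103,700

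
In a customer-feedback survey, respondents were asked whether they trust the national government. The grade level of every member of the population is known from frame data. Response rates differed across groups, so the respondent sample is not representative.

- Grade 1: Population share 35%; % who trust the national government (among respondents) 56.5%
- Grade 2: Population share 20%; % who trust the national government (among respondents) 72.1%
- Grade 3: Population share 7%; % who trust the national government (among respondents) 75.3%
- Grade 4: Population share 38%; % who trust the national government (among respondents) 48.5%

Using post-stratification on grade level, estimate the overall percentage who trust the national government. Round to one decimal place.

Weight each group's respondent value by its population share:
  Grade 1: 0.35 × 56.5 = 19.775
  Grade 2: 0.2 × 72.1 = 14.42
  Grade 3: 0.07 × 75.3 = 5.271
  Grade 4: 0.38 × 48.5 = 18.43
Post-stratified estimate = 57.896 → 57.9%.

57.9%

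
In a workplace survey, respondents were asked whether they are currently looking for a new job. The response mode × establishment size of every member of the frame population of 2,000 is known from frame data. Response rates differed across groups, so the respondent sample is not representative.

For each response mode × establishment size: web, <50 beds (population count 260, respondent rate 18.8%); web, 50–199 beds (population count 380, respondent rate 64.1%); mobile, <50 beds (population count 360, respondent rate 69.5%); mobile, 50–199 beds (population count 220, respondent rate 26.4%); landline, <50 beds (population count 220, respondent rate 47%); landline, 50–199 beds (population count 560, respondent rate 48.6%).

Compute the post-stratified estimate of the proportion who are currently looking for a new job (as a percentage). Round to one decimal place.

48.8%

Post-stratification weights by population share, not respondent share:
  web, <50 beds: (260/2,000) × 18.8 = 2.444
  web, 50–199 beds: (380/2,000) × 64.1 = 12.179
  mobile, <50 beds: (360/2,000) × 69.5 = 12.51
  mobile, 50–199 beds: (220/2,000) × 26.4 = 2.904
  landline, <50 beds: (220/2,000) × 47 = 5.17
  landline, 50–199 beds: (560/2,000) × 48.6 = 13.608
Post-stratified estimate = 48.815 → 48.8%.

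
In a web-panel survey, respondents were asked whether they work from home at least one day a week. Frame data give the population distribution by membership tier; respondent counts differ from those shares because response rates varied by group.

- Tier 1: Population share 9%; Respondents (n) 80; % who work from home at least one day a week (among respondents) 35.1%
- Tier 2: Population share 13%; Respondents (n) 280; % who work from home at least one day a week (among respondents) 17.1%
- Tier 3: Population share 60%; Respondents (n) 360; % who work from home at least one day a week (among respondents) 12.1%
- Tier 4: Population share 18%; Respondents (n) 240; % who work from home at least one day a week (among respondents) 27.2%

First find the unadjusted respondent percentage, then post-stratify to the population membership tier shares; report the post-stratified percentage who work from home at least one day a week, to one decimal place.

Unadjusted (pooled respondent) estimate weights by respondent counts:
  (80/960)×35.1 + (280/960)×17.1 + (360/960)×12.1 + (240/960)×27.2 = 19.25%
Post-stratifying to population shares instead:
  0.09×35.1 + 0.13×17.1 + 0.6×12.1 + 0.18×27.2 = 17.538%

17.5%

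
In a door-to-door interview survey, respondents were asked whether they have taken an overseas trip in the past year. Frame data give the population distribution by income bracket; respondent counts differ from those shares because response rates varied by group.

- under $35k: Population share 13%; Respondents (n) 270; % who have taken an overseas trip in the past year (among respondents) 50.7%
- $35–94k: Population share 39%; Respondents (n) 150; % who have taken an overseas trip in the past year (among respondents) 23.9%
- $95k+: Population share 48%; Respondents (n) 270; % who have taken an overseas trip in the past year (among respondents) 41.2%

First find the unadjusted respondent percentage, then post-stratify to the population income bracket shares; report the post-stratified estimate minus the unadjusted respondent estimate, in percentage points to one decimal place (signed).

Without adjustment, the pooled respondent share is:
  (270/690)×50.7 + (150/690)×23.9 + (270/690)×41.2 = 41.1565%
Post-stratifying to population shares instead:
  0.13×50.7 + 0.39×23.9 + 0.48×41.2 = 35.688%
Difference = 35.688 − 41.1565 = -5.4685 pp.

-5.5 percentage points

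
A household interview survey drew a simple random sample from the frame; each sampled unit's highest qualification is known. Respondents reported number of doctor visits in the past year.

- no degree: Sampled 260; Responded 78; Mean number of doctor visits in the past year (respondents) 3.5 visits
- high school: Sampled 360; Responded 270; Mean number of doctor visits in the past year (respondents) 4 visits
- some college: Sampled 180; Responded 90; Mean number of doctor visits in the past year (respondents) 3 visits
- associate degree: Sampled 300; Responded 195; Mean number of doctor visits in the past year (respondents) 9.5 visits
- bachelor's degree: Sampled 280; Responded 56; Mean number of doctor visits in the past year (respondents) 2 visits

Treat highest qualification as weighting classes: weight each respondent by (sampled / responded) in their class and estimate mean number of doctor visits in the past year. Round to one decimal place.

4.6

Response rates by class: no degree 78/260 = 30%, high school 270/360 = 75%, some college 90/180 = 50%, associate degree 195/300 = 65%, bachelor's degree 56/280 = 20%.
Each respondent's weight = sampled/responded in their class; summing within a class gives n_sampled, so:
  no degree: 260 × 3.5 = 910
  high school: 360 × 4 = 1440
  some college: 180 × 3 = 540
  associate degree: 300 × 9.5 = 2850
  bachelor's degree: 280 × 2 = 560
Adjusted estimate = 6300 / 1,380 = 4.56522 → 4.6.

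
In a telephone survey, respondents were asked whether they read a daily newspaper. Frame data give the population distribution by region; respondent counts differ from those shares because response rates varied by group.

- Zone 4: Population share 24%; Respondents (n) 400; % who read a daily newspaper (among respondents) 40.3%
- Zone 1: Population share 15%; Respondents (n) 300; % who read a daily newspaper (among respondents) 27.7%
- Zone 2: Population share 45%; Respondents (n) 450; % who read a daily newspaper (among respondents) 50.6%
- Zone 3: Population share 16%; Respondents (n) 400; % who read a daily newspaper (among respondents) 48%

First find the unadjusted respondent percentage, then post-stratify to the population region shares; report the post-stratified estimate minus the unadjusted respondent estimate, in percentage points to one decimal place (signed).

Without adjustment, the pooled respondent share is:
  (400/1550)×40.3 + (300/1550)×27.7 + (450/1550)×50.6 + (400/1550)×48 = 42.8387%
Post-stratifying to population shares instead:
  0.24×40.3 + 0.15×27.7 + 0.45×50.6 + 0.16×48 = 44.277%
Difference = 44.277 − 42.8387 = 1.4383 pp.

+1.4 percentage points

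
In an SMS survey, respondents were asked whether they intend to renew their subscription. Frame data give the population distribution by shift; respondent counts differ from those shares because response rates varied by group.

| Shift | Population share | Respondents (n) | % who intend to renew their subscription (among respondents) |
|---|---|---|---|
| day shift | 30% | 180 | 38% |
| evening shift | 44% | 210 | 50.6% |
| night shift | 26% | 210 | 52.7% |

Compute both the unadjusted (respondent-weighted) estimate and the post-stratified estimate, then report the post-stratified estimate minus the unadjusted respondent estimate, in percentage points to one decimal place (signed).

Without adjustment, the pooled respondent share is:
  (180/600)×38 + (210/600)×50.6 + (210/600)×52.7 = 47.555%
Post-stratifying to population shares instead:
  0.3×38 + 0.44×50.6 + 0.26×52.7 = 47.366%
Difference = 47.366 − 47.555 = -0.189 pp.

-0.2 percentage points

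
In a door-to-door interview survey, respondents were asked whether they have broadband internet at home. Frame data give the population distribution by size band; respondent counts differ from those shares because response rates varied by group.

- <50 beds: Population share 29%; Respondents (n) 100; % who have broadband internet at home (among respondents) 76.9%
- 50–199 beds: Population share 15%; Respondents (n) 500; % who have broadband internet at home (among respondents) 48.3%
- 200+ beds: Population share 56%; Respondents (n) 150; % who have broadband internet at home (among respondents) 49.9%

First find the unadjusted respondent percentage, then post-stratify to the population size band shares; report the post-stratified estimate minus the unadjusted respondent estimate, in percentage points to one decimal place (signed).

Naive respondent-only estimate (weights = respondent counts):
  (100/750)×76.9 + (500/750)×48.3 + (150/750)×49.9 = 52.4333%
Post-stratifying to population shares instead:
  0.29×76.9 + 0.15×48.3 + 0.56×49.9 = 57.49%
Difference = 57.49 − 52.4333 = 5.0567 pp.

+5.1 percentage points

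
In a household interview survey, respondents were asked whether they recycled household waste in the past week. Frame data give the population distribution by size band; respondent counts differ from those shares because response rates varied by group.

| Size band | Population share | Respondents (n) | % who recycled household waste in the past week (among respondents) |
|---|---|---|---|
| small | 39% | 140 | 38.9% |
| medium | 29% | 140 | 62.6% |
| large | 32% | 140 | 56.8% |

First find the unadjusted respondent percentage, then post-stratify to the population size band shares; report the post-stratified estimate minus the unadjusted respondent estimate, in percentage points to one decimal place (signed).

-1.3 percentage points

Without adjustment, the pooled respondent share is:
  (140/420)×38.9 + (140/420)×62.6 + (140/420)×56.8 = 52.7667%
Post-stratified estimate weights by population shares:
  0.39×38.9 + 0.29×62.6 + 0.32×56.8 = 51.501%
Difference = 51.501 − 52.7667 = -1.2657 pp.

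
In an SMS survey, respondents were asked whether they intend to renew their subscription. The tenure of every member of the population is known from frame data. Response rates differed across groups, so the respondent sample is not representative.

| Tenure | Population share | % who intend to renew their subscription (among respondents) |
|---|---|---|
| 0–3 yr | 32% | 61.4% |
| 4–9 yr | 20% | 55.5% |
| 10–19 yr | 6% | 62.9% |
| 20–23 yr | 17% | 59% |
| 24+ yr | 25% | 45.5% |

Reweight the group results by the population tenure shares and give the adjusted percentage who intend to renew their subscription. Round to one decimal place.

Post-stratification weights by population share, not respondent share:
  0–3 yr: 0.32 × 61.4 = 19.648
  4–9 yr: 0.2 × 55.5 = 11.1
  10–19 yr: 0.06 × 62.9 = 3.774
  20–23 yr: 0.17 × 59 = 10.03
  24+ yr: 0.25 × 45.5 = 11.375
Post-stratified estimate = 55.927 → 55.9%.

55.9%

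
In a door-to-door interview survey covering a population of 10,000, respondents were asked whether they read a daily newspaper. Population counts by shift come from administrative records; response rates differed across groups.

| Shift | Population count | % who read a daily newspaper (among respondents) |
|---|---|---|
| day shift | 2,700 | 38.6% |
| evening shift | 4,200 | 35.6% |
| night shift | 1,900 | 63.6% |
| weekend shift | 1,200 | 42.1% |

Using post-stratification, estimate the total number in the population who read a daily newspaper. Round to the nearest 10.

Each cell contributes its population count × the respondent rate:
  day shift: 2,700 × 38.6% = 1042.2
  evening shift: 4,200 × 35.6% = 1495.2
  night shift: 1,900 × 63.6% = 1208.4
  weekend shift: 1,200 × 42.1% = 505.2
Estimated total = 4251 → 4,250.

4,250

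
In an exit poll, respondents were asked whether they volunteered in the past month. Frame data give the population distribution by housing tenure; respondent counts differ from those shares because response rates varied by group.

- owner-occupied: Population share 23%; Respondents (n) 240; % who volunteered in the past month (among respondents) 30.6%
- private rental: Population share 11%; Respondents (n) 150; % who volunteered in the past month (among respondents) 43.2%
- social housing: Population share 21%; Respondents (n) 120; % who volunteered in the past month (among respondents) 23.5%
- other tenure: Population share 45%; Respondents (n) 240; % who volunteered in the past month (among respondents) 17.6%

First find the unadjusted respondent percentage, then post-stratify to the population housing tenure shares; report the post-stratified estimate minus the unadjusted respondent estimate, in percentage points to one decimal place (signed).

Without adjustment, the pooled respondent share is:
  (240/750)×30.6 + (150/750)×43.2 + (120/750)×23.5 + (240/750)×17.6 = 27.824%
Post-stratifying to population shares instead:
  0.23×30.6 + 0.11×43.2 + 0.21×23.5 + 0.45×17.6 = 24.645%
Difference = 24.645 − 27.824 = -3.179 pp.

-3.2 percentage points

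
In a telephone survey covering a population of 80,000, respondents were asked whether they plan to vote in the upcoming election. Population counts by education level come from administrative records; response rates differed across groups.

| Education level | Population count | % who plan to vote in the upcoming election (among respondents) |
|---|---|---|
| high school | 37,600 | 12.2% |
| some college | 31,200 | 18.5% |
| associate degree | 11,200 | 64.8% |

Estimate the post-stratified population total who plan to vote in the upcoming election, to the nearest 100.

17,600

Estimated count per cell = population count × respondent percentage:
  high school: 37,600 × 12.2% = 4587.2
  some college: 31,200 × 18.5% = 5772
  associate degree: 11,200 × 64.8% = 7257.6
Estimated total = 17616.8 → 17,600.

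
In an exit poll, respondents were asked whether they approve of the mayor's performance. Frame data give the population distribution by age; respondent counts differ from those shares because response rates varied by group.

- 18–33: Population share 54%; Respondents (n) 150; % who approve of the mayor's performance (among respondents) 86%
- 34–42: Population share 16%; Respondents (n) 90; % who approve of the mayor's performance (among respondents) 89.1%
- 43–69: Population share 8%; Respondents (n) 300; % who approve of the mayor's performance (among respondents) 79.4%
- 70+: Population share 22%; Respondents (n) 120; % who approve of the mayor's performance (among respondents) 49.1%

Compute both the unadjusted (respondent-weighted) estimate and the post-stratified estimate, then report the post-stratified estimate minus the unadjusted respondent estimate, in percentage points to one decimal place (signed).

Unadjusted (pooled respondent) estimate weights by respondent counts:
  (150/660)×86 + (90/660)×89.1 + (300/660)×79.4 + (120/660)×49.1 = 76.7136%
Post-stratifying to population shares instead:
  0.54×86 + 0.16×89.1 + 0.08×79.4 + 0.22×49.1 = 77.85%
Difference = 77.85 − 76.7136 = 1.1364 pp.

+1.1 percentage points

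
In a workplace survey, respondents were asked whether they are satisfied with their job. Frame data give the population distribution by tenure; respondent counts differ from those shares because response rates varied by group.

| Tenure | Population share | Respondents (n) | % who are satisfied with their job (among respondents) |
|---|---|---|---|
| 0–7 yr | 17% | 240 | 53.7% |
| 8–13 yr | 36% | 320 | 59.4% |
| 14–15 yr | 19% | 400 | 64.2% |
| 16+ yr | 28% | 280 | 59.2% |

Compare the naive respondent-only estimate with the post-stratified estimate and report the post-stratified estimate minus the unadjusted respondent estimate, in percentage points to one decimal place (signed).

Naive respondent-only estimate (weights = respondent counts):
  (240/1240)×53.7 + (320/1240)×59.4 + (400/1240)×64.2 + (280/1240)×59.2 = 59.8%
Post-stratifying to population shares instead:
  0.17×53.7 + 0.36×59.4 + 0.19×64.2 + 0.28×59.2 = 59.287%
Difference = 59.287 − 59.8 = -0.513 pp.

-0.5 percentage points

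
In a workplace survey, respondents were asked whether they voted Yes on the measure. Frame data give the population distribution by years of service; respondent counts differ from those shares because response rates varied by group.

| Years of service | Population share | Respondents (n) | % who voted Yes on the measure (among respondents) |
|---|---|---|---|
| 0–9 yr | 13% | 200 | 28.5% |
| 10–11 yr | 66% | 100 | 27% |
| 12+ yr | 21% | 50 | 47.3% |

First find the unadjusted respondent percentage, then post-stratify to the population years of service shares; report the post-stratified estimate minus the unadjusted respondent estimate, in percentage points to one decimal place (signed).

Unadjusted (pooled respondent) estimate weights by respondent counts:
  (200/350)×28.5 + (100/350)×27 + (50/350)×47.3 = 30.7571%
Post-stratifying to population shares instead:
  0.13×28.5 + 0.66×27 + 0.21×47.3 = 31.458%
Difference = 31.458 − 30.7571 = 0.7009 pp.

+0.7 percentage points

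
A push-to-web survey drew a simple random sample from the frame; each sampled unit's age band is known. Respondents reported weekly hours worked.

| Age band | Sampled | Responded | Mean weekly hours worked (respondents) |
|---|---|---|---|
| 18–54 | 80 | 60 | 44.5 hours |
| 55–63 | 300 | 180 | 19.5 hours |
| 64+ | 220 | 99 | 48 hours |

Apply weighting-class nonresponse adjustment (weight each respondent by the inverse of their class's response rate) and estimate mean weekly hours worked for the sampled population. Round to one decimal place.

Response rates by class: 18–54 60/80 = 75%, 55–63 180/300 = 60%, 64+ 99/220 = 45%.
With weight = n_sampled/n_responded per class, the weighted class total is n_sampled:
  18–54: 80 × 44.5 = 3560
  55–63: 300 × 19.5 = 5850
  64+: 220 × 48 = 10,560
Adjusted estimate = 19,970 / 600 = 33.2833 → 33.3.

33.3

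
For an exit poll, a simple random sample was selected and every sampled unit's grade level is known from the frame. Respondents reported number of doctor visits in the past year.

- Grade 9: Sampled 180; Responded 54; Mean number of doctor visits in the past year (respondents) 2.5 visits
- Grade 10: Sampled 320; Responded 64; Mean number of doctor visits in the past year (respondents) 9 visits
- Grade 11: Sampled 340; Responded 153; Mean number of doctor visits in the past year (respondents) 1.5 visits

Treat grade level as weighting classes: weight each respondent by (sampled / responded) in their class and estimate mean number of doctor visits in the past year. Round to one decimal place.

4.6

Response rates by class: Grade 9 54/180 = 30%, Grade 10 64/320 = 20%, Grade 11 153/340 = 45%.
Inverse-response-rate weighting restores each class to its sampled count, so class totals weight by n_sampled:
  Grade 9: 180 × 2.5 = 450
  Grade 10: 320 × 9 = 2880
  Grade 11: 340 × 1.5 = 510
Adjusted estimate = 3840 / 840 = 4.57143 → 4.6.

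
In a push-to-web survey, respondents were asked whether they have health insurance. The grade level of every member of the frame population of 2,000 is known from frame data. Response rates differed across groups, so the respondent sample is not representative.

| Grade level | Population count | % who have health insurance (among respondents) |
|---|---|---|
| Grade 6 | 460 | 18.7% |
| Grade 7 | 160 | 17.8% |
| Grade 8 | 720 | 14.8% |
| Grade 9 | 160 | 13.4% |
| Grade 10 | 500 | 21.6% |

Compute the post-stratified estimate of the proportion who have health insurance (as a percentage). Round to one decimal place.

Reweight to the known grade level distribution:
  Grade 6: (460/2,000) × 18.7 = 4.301
  Grade 7: (160/2,000) × 17.8 = 1.424
  Grade 8: (720/2,000) × 14.8 = 5.328
  Grade 9: (160/2,000) × 13.4 = 1.072
  Grade 10: (500/2,000) × 21.6 = 5.4
Post-stratified estimate = 17.525 → 17.5%.

17.5%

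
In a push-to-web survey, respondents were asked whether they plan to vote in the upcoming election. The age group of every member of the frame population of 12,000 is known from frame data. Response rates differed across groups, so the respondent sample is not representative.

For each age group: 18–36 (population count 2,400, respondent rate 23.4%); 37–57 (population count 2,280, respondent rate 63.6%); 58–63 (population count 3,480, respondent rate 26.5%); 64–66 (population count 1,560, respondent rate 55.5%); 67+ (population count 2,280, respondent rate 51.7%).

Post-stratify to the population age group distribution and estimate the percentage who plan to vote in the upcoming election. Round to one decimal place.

41.5%

Each cell contributes population-share × respondent value:
  18–36: (2,400/12,000) × 23.4 = 4.68
  37–57: (2,280/12,000) × 63.6 = 12.084
  58–63: (3,480/12,000) × 26.5 = 7.685
  64–66: (1,560/12,000) × 55.5 = 7.215
  67+: (2,280/12,000) × 51.7 = 9.823
Post-stratified estimate = 41.487 → 41.5%.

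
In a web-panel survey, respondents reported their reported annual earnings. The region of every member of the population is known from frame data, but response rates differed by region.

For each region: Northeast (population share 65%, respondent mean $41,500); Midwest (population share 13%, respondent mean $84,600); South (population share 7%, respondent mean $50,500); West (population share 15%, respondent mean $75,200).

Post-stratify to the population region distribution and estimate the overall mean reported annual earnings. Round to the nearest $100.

$52,800

Each cell contributes population-share × respondent value:
  Northeast: 0.65 × 41,500 = 26,975
  Midwest: 0.13 × 84,600 = 10,998
  South: 0.07 × 50,500 = 3535
  West: 0.15 × 75,200 = 11,280
Post-stratified estimate = 52,788 → $52,800.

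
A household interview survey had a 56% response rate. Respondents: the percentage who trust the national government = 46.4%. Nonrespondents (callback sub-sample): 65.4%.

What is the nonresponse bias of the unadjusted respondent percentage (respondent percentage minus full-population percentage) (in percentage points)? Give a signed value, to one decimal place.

Nonresponse fraction = 1 − 0.56 = 0.44.
Bias = (nonresponse fraction) × (respondent percentage − nonrespondent percentage)
     = 0.44 × (46.4 − 65.4) = 0.44 × -19 = -8.36.

-8.4 percentage points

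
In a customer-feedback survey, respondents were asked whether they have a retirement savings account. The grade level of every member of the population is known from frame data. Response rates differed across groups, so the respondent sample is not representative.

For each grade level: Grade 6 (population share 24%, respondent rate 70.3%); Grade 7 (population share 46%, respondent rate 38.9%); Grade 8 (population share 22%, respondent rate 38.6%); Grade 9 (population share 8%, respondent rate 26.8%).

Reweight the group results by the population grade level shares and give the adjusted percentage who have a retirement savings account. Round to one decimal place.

Reweight to the known grade level distribution:
  Grade 6: 0.24 × 70.3 = 16.872
  Grade 7: 0.46 × 38.9 = 17.894
  Grade 8: 0.22 × 38.6 = 8.492
  Grade 9: 0.08 × 26.8 = 2.144
Post-stratified estimate = 45.402 → 45.4%.

45.4%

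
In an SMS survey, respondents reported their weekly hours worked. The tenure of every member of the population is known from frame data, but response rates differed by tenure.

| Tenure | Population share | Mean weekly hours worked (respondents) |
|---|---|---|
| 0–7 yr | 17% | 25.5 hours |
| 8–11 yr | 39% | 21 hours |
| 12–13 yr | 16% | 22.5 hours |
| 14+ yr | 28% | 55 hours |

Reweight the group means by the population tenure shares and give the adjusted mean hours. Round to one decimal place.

Post-stratification weights by population share, not respondent share:
  0–7 yr: 0.17 × 25.5 = 4.335
  8–11 yr: 0.39 × 21 = 8.19
  12–13 yr: 0.16 × 22.5 = 3.6
  14+ yr: 0.28 × 55 = 15.4
Post-stratified estimate = 31.525 → 31.5.

31.5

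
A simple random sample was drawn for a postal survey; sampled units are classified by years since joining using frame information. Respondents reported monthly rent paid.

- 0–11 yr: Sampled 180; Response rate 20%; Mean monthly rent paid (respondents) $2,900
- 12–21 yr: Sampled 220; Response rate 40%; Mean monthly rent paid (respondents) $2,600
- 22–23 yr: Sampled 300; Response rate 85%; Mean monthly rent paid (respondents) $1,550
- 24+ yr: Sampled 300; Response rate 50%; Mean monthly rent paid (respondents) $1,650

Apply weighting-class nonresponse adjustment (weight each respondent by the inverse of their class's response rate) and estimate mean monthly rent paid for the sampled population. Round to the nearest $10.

Each respondent's weight = sampled/responded in their class; summing within a class gives n_sampled, so:
  0–11 yr: 180 × 2900 = 522,000
  12–21 yr: 220 × 2600 = 572,000
  22–23 yr: 300 × 1550 = 465,000
  24+ yr: 300 × 1650 = 495,000
Adjusted estimate = 2,054,000 / 1,000 = 2054 → $2,050.

$2,050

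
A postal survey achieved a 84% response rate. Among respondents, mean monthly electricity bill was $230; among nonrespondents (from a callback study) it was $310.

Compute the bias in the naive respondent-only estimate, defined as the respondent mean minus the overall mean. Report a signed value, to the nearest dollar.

-$13

Nonresponse fraction = 1 − 0.84 = 0.16.
Bias = (nonresponse fraction) × (respondent mean − nonrespondent mean)
     = 0.16 × (230 − 310) = 0.16 × -80 = -12.8.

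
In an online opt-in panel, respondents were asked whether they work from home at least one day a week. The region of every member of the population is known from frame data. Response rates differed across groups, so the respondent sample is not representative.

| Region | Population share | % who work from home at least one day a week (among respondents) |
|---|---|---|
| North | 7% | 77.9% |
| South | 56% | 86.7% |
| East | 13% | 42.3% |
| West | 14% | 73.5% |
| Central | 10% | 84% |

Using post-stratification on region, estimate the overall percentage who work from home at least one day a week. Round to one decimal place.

Post-stratification weights by population share, not respondent share:
  North: 0.07 × 77.9 = 5.453
  South: 0.56 × 86.7 = 48.552
  East: 0.13 × 42.3 = 5.499
  West: 0.14 × 73.5 = 10.29
  Central: 0.1 × 84 = 8.4
Post-stratified estimate = 78.194 → 78.2%.

78.2%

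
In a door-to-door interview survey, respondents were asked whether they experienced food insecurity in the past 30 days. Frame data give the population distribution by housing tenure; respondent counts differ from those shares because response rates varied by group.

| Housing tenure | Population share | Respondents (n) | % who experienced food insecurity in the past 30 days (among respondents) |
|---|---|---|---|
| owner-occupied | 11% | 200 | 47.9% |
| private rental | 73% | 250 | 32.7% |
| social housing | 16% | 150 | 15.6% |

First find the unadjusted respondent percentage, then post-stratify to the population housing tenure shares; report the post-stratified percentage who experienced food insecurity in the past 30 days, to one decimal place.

31.6%

Without adjustment, the pooled respondent share is:
  (200/600)×47.9 + (250/600)×32.7 + (150/600)×15.6 = 33.4917%
Post-stratifying to population shares instead:
  0.11×47.9 + 0.73×32.7 + 0.16×15.6 = 31.636%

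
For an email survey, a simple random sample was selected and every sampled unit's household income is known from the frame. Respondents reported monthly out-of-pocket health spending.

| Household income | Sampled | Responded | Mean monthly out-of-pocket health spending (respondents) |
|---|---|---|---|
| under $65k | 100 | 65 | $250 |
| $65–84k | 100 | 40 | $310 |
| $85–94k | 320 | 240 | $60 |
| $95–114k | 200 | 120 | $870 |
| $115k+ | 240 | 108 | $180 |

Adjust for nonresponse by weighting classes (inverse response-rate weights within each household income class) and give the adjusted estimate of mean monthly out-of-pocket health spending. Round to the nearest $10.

Response rates by class: under $65k 65/100 = 65%, $65–84k 40/100 = 40%, $85–94k 240/320 = 75%, $95–114k 120/200 = 60%, $115k+ 108/240 = 45%.
Inverse-response-rate weighting restores each class to its sampled count, so class totals weight by n_sampled:
  under $65k: 100 × 250 = 25,000
  $65–84k: 100 × 310 = 31,000
  $85–94k: 320 × 60 = 19,200
  $95–114k: 200 × 870 = 174,000
  $115k+: 240 × 180 = 43,200
Adjusted estimate = 292,400 / 960 = 304.583 → $300.

$300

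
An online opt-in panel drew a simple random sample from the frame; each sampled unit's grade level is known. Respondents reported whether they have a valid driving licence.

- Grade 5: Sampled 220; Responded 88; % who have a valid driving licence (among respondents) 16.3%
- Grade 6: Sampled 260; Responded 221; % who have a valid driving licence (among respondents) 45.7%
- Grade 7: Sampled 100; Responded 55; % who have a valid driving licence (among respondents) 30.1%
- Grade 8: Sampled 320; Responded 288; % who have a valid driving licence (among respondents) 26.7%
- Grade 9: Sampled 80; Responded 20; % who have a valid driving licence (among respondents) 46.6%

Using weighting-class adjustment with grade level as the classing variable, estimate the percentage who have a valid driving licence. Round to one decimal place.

Response rates by class: Grade 5 88/220 = 40%, Grade 6 221/260 = 85%, Grade 7 55/100 = 55%, Grade 8 288/320 = 90%, Grade 9 20/80 = 25%.
With weight = n_sampled/n_responded per class, the weighted class total is n_sampled:
  Grade 5: 220 × 16.3 = 3586
  Grade 6: 260 × 45.7 = 11,882
  Grade 7: 100 × 30.1 = 3010
  Grade 8: 320 × 26.7 = 8544
  Grade 9: 80 × 46.6 = 3728
Adjusted estimate = 30,750 / 980 = 31.3776 → 31.4%.

31.4%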